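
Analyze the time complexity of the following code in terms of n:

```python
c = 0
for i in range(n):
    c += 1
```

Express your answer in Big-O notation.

Each loop level contributes: n. Multiplying the contributions gives O(n).

Answer: O(n)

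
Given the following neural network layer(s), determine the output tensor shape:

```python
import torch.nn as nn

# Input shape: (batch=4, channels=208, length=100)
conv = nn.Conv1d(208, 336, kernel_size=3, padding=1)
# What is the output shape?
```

Input: (4, 208, 100) -> Output: (4, 336, 100)

Answer: (4, 336, 100)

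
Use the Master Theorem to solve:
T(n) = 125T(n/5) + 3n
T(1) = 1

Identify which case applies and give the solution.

a=125, b=5, f(n)=3n. log_5(125) = 3. Since c=1 < 3, Case 1 applies: T(n) = Θ(n^log_b(a)) = O(n^3).

Answer: O(n^3) - Case 1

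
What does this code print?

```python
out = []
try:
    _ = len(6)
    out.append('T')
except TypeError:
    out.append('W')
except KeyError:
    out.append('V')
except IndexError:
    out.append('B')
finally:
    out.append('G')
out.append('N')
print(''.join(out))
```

Execution trace: 'W' (except TypeError) → 'G' (finally) → 'N' (after the try/except). Output: WGN

Answer: WGN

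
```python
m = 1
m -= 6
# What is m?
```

Trace:
`m = 1` → m = 1
`m -= 6` → m = -5
So m = -5

Answer: -5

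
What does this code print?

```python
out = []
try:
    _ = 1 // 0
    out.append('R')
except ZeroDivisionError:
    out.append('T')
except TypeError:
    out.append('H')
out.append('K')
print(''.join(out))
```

Execution trace: 'T' (except ZeroDivisionError) → 'K' (after the try/except). Output: TK

Answer: TK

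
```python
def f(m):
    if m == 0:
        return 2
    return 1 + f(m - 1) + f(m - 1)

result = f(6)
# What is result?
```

f(m) = 1 + 2·f(m-1), f(0)=2. Closed form: (2+1)·2^6 - 1 = 191.

Answer: 191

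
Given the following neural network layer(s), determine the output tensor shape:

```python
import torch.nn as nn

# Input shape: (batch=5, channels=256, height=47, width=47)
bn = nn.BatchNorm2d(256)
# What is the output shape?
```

Input: (5, 256, 47, 47) -> Output: (5, 256, 47, 47)

Answer: (5, 256, 47, 47)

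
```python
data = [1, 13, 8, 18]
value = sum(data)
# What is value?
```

Trace:
`data = [1, 13, 8, 18]` → data = [1, 13, 8, 18]
`value = sum(data)` → value = 40
So value = 40

Answer: 40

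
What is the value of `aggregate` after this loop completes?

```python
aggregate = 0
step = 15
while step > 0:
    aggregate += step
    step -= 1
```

Sum 15 down to 1
`aggregate` takes the values: 0 → 15 → 29 → 42 → 54 → 65 → 75 → 84 → 92 → 99 → 105 → 110 → 114 → 117 → 119 → 120

Answer: 120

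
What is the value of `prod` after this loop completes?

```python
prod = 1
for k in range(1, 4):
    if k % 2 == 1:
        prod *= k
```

Product of odd numbers 1 to 3
`prod` takes the values: 1 → 3

Answer: 3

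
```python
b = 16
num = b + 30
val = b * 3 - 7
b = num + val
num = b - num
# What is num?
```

Trace:
`b = 16` → b = 16
`num = b + 30` → num = 46
`val = b * 3 - 7` → val = 41
`b = num + val` → b = 87
`num = b - num` → num = 41
So num = 41

Answer: 41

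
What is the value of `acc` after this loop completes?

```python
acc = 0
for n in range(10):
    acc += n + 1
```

Start at 0, add 1 to 10 = 55
`acc` takes the values: 0 → 1 → 3 → 6 → 10 → 15 → 21 → 28 → 36 → 45 → 55

Answer: 55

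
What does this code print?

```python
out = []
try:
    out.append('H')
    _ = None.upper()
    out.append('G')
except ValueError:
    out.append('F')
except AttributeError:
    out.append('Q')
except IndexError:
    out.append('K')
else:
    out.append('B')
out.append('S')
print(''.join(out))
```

Execution trace: 'H' (try body) → 'Q' (except AttributeError) → 'S' (after the try/except). Output: HQS

Answer: HQS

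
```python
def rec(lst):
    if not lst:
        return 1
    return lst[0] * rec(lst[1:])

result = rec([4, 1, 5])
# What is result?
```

Product over [4, 1, 5] = 4 * 1 * 5 = 20

Answer: 20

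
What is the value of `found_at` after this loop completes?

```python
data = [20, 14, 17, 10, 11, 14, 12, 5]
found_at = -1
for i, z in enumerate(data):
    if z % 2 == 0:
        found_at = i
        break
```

First even number index in [20, 14, 17, 10, 11, 14, 12, 5]
`found_at` takes the values: -1 → 0

Answer: 0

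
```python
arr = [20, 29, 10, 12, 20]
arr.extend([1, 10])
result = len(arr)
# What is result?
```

Trace:
`arr = [20, 29, 10, 12, 20]` → arr = [20, 29, 10, 12, 20]
`arr.extend([1, 10])` → arr = [20, 29, 10, 12, 20, 1, 10]
`result = len(arr)` → result = 7
So result = 7

Answer: 7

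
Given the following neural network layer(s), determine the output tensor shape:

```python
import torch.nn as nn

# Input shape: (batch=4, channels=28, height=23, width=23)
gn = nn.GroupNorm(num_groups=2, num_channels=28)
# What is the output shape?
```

Input: (4, 28, 23, 23) -> Output: (4, 28, 23, 23)

Answer: (4, 28, 23, 23)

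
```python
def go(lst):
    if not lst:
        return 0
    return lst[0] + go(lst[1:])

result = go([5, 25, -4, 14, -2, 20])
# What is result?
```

5 + 25 + (-4) + 14 + (-2) + 20 + 0 = 58

Answer: 58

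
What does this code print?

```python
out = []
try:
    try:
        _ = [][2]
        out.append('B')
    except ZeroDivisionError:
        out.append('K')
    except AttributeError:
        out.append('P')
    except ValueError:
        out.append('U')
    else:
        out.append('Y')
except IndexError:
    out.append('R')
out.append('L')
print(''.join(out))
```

Execution trace: 'R' (outer except IndexError) → 'L' (after the try/except). Output: RL

Answer: RL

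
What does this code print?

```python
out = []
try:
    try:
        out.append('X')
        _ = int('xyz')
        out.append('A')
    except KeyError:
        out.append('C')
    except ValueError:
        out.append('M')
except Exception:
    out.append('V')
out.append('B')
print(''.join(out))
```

Execution trace: 'X' (inner try body) → 'M' (inner except ValueError) → 'B' (after the try/except). Output: XMB

Answer: XMB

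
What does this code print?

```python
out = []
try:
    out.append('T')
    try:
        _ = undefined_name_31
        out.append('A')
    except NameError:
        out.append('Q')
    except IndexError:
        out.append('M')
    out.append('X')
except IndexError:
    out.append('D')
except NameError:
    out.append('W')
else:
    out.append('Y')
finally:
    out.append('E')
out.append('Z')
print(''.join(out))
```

Execution trace: 'T' (try body) → 'Q' (inner except NameError) → 'X' (try body, no exception) → 'Y' (else) → 'E' (finally) → 'Z' (after the try/except). Output: TQXYEZ

Answer: TQXYEZ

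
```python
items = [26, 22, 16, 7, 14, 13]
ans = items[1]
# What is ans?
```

Trace:
`items = [26, 22, 16, 7, 14, 13]` → items = [26, 22, 16, 7, 14, 13]
`ans = items[1]` → ans = 22
So ans = 22

Answer: 22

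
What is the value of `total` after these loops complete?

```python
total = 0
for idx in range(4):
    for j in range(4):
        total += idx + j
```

Sum of all idx+j for idx,j in 4x4
`total` takes the values: 0 → 1 → 3 → 6 → 7 → 9 → 12 → 16 → 18 → 21 → 25 → 30 → 33 → 37 → 42 → 48

Answer: 48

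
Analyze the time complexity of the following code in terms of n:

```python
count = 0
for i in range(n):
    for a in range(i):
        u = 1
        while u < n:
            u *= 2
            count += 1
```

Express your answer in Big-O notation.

Each loop level contributes: n × n × log n. Multiplying the contributions gives O(n^2 log n).

Answer: O(n^2 log n)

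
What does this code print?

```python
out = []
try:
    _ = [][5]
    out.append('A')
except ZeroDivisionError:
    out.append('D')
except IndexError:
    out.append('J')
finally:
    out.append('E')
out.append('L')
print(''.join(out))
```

Execution trace: 'J' (except IndexError) → 'E' (finally) → 'L' (after the try/except). Output: JEL

Answer: JEL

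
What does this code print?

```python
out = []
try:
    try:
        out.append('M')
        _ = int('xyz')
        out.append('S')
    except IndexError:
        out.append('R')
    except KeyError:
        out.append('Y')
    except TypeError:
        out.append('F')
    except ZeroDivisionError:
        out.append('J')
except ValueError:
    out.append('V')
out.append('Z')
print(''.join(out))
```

Execution trace: 'M' (try body) → 'V' (outer except ValueError) → 'Z' (after the try/except). Output: MVZ

Answer: MVZ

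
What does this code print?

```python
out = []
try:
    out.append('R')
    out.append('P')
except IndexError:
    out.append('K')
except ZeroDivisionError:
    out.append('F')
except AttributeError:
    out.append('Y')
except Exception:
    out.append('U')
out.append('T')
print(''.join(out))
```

Execution trace: 'R' (try body) → 'P' (try body, no exception) → 'T' (after the try/except). Output: RPT

Answer: RPT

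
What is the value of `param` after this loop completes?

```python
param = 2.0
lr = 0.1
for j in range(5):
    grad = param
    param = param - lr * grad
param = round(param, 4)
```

Gradient descent: w = 2.0 * (1 - 0.1)^5
`param` takes the values: 2.0 → 1.8 → 1.62 → 1.458 → 1.3122 → 1.18098 → 1.181

Answer: 1.181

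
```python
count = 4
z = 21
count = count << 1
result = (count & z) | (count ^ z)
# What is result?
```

Trace:
`count = 4` → count = 4
`z = 21` → z = 21
`count = count << 1` → count = 8
`result = (count & z) | (count ^ z)` → result = 29
So result = 29

Answer: 29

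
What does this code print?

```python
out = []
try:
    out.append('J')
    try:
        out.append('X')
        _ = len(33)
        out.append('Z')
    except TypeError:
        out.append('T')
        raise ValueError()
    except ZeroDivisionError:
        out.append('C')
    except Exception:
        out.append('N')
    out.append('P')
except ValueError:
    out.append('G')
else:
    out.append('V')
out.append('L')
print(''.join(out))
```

Execution trace: 'J' (try body) → 'X' (inner try body) → 'T' (inner except TypeError) → 'G' (except ValueError) → 'L' (after the try/except). Output: JXTGL

Answer: JXTGL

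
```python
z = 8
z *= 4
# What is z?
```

Trace:
`z = 8` → z = 8
`z *= 4` → z = 32
So z = 32

Answer: 32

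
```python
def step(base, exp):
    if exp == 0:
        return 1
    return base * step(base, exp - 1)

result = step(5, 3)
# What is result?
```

step(5, 3) = 5 * 5 * 5 = 125

Answer: 125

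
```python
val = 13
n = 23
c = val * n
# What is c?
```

Trace:
`val = 13` → val = 13
`n = 23` → n = 23
`c = val * n` → c = 299
So c = 299

Answer: 299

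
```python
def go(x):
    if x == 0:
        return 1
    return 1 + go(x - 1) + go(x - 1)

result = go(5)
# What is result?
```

go(x) = 1 + 2·go(x-1), go(0)=1. Closed form: (1+1)·2^5 - 1 = 63.

Answer: 63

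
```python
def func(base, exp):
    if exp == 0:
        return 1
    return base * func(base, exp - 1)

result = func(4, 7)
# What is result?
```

func(4, 7) = 4 * 4 * 4 * 4 * 4 * 4 * 4 = 16384

Answer: 16384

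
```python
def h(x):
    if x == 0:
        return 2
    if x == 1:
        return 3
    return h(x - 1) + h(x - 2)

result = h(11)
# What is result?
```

Build up from base cases: h(0)=2, h(1)=3, h(2)=5, h(3)=8, h(4)=13, h(5)=21, h(6)=34, ..., h(11)=377

Answer: 377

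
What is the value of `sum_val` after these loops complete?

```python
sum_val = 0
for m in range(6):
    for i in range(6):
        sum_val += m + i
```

Sum of all m+i for m,i in 6x6
`sum_val` takes the values: 0 → 1 → 3 → 6 → 10 → 15 → 16 → 18 → 21 → 25 → 30 → 36 → 38 → 41 → 45 → 50 → 56 → 63 → 66 → 70 → 75 → 81 → 88 → 96 → 100 → 105 → 111 → 118 → 126 → 135 → 140 → 146 → 153 → 161 → 170 → 180

Answer: 180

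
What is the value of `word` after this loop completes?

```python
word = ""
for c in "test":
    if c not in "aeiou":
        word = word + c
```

Remove vowels from 'test'
`word` takes the values: "" → "t" → "ts" → "tst"

Answer: "tst"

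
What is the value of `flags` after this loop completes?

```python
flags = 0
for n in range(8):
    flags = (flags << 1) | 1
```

Build 8 consecutive 1-bits: 0b11111111
`flags` takes the values: 0 → 1 → 3 → 7 → 15 → 31 → 63 → 127 → 255

Answer: 255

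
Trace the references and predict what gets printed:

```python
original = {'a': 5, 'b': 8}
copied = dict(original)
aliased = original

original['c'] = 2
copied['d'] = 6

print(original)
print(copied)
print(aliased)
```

Key concept: dict() creates copy, assignment creates alias.
Step by step:
`original = {'a': 5, 'b': 8}` → original = {'a': 5, 'b': 8}
`copied = dict(original)` → copied = {'a': 5, 'b': 8}
`aliased = original` → aliased = {'a': 5, 'b': 8} (same object as original)
`original['c'] = 2` → original = {'a': 5, 'b': 8, 'c': 2} (same object as aliased); aliased = {'a': 5, 'b': 8, 'c': 2} (same object as original)
`copied['d'] = 6` → copied = {'a': 5, 'b': 8, 'd': 6}
`print(original)` → prints {'a': 5, 'b': 8, 'c': 2}
`print(copied)` → prints {'a': 5, 'b': 8, 'd': 6}
`print(aliased)` → prints {'a': 5, 'b': 8, 'c': 2}

Answer:
{'a': 5, 'b': 8, 'c': 2}
{'a': 5, 'b': 8, 'd': 6}
{'a': 5, 'b': 8, 'c': 2}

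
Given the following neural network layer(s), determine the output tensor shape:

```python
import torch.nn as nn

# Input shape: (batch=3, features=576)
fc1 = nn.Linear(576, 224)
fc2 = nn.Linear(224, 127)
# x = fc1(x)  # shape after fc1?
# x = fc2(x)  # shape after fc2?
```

Input: (3, 576) -> after fc1: (3, 224) -> Output: (3, 127)

Answer: (3, 127)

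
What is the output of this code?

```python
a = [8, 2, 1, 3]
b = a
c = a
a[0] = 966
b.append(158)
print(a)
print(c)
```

Key concept: multiple aliases.
Step by step:
`a = [8, 2, 1, 3]` → a = [8, 2, 1, 3]
`b = a` → b = [8, 2, 1, 3] (same object as a)
`c = a` → c = [8, 2, 1, 3] (same object as a, b)
`a[0] = 966` → a = [966, 2, 1, 3] (same object as b, c); b = [966, 2, 1, 3] (same object as a, c); c = [966, 2, 1, 3] (same object as a, b)
`b.append(158)` → a = [966, 2, 1, 3, 158] (same object as b, c); b = [966, 2, 1, 3, 158] (same object as a, c); c = [966, 2, 1, 3, 158] (same object as a, b)
`print(a)` → prints [966, 2, 1, 3, 158]
`print(c)` → prints [966, 2, 1, 3, 158]

Answer:
[966, 2, 1, 3, 158]
[966, 2, 1, 3, 158]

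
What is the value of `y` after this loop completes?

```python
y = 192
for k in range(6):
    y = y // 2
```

Halve 6 times: 192 // 2^6 = 3
`y` takes the values: 192 → 96 → 48 → 24 → 12 → 6 → 3

Answer: 3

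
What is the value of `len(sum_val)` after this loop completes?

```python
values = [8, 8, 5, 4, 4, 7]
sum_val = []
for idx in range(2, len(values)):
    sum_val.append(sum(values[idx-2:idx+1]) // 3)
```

Number of 3-element averages
`sum_val` takes the values: [] → [7] → [7, 5] → [7, 5, 4] → [7, 5, 4, 5]
So `len(sum_val)` = 4

Answer: 4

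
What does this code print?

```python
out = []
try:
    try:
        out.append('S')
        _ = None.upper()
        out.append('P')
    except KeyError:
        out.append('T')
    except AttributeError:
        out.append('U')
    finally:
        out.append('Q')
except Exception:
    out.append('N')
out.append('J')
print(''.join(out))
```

Execution trace: 'S' (inner try body) → 'U' (inner except AttributeError) → 'Q' (inner finally) → 'J' (after the try/except). Output: SUQJ

Answer: SUQJ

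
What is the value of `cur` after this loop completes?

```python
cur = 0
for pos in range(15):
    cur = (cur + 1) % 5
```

Increment mod 5, 15 times = 0
`cur` takes the values: 0 → 1 → 2 → 3 → 4 → 0 → 1 → 2 → 3 → 4 → 0 → 1 → 2 → 3 → 4 → 0

Answer: 0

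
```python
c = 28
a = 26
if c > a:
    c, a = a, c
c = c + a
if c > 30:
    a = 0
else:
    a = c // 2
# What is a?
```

Trace:
`c = 28` → c = 28
`a = 26` → a = 26
`if c > a: ...` → c > a is True → c = 26; a = 28
`c = c + a` → c = 54
`if c > 30: ...` → c > 30 is True → a = 0
So a = 0

Answer: 0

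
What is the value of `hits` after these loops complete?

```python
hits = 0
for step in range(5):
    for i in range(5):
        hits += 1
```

5 * 5 = 25
`hits` takes the values: 0 → 1 → 2 → 3 → 4 → 5 → 6 → 7 → 8 → 9 → 10 → 11 → 12 → 13 → 14 → 15 → 16 → 17 → 18 → 19 → 20 → 21 → 22 → 23 → 24 → 25

Answer: 25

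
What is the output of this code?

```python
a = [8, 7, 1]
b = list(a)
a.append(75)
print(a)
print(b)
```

Key concept: list() constructor creates copy.
Step by step:
`a = [8, 7, 1]` → a = [8, 7, 1]
`b = list(a)` → b = [8, 7, 1]
`a.append(75)` → a = [8, 7, 1, 75]
`print(a)` → prints [8, 7, 1, 75]
`print(b)` → prints [8, 7, 1]

Answer:
[8, 7, 1, 75]
[8, 7, 1]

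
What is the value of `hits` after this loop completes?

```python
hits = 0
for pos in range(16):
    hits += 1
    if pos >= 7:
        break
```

Loop breaks when pos reaches 7, hits is 8
`hits` takes the values: 0 → 1 → 2 → 3 → 4 → 5 → 6 → 7 → 8

Answer: 8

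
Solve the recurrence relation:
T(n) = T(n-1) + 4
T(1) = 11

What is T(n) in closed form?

Unrolling: T(n) = T(1) + 4·(n-1) = 11 + 4(n-1) = 4n + 7.

Answer: T(n) = 4n + 7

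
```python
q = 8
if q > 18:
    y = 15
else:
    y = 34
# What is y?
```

Trace:
`q = 8` → q = 8
`if q > 18: ...` → q > 18 is False, take else branch → y = 34
So y = 34

Answer: 34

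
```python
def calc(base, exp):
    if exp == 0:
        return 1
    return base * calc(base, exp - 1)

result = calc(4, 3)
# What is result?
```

calc(4, 3) = 4 * 4 * 4 = 64

Answer: 64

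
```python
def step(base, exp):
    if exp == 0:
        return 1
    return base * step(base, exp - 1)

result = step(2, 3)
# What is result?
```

step(2, 3) = 2 * 2 * 2 = 8

Answer: 8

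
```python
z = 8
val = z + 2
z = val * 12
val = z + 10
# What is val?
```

Trace:
`z = 8` → z = 8
`val = z + 2` → val = 10
`z = val * 12` → z = 120
`val = z + 10` → val = 130
So val = 130

Answer: 130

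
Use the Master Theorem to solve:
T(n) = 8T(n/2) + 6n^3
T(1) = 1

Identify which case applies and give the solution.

a=8, b=2, f(n)=6n^3. log_2(8) = 3. Since c=3 = 3, Case 2 applies: T(n) = Θ(n^log_b(a) · log n) = O(n^3 log n).

Answer: O(n^3 log n) - Case 2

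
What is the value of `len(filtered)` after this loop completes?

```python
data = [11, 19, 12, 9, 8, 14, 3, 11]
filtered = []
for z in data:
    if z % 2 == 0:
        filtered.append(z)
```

Count even numbers in [11, 19, 12, 9, 8, 14, 3, 11]
`filtered` takes the values: [] → [12] → [12, 8] → [12, 8, 14]
So `len(filtered)` = 3

Answer: 3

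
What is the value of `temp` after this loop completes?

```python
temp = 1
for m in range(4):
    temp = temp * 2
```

Multiply by 2, 4 times: 1 * 2^4 = 16
`temp` takes the values: 1 → 2 → 4 → 8 → 16

Answer: 16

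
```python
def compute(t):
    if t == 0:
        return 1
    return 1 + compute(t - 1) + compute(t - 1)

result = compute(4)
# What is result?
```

compute(t) = 1 + 2·compute(t-1), compute(0)=1. Closed form: (1+1)·2^4 - 1 = 31.

Answer: 31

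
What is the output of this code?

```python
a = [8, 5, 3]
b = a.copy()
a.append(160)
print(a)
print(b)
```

Key concept: list.copy() creates independent copy.
Step by step:
`a = [8, 5, 3]` → a = [8, 5, 3]
`b = a.copy()` → b = [8, 5, 3]
`a.append(160)` → a = [8, 5, 3, 160]
`print(a)` → prints [8, 5, 3, 160]
`print(b)` → prints [8, 5, 3]

Answer:
[8, 5, 3, 160]
[8, 5, 3]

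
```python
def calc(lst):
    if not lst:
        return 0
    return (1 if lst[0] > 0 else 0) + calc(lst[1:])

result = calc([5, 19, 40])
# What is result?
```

Count of positive elements in [5, 19, 40] = 3

Answer: 3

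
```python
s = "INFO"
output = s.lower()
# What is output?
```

Trace:
`s = "INFO"` → s = 'INFO'
`output = s.lower()` → output = 'info'
So output = 'info'

Answer: 'info'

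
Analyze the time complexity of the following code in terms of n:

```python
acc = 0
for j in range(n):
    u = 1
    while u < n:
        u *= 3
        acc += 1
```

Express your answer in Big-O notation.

Each loop level contributes: n × log n. Multiplying the contributions gives O(n log n).

Answer: O(n log n)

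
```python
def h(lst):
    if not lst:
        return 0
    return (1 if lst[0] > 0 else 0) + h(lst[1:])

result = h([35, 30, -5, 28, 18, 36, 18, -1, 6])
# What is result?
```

Count of positive elements in [35, 30, -5, 28, 18, 36, 18, -1, 6] = 7

Answer: 7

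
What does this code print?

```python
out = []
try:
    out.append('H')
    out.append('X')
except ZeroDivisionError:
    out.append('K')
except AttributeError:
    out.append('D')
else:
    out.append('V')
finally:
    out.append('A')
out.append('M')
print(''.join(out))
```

Execution trace: 'H' (try body) → 'X' (try body, no exception) → 'V' (else) → 'A' (finally) → 'M' (after the try/except). Output: HXVAM

Answer: HXVAM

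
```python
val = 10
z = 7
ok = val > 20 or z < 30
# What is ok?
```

Trace:
`val = 10` → val = 10
`z = 7` → z = 7
`ok = val > 20 or z < 30` → ok = True
So ok = True

Answer: True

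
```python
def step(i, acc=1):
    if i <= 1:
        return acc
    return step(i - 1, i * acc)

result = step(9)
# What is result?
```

Accumulator trace (n, acc): (9, 1) -> (8, 9) -> (7, 72) -> (6, 504) -> (5, 3024) -> (4, 15120) -> (3, 60480) -> (2, 181440) -> (1, 362880) -> return 362880

Answer: 362880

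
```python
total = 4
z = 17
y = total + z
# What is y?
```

Trace:
`total = 4` → total = 4
`z = 17` → z = 17
`y = total + z` → y = 21
So y = 21

Answer: 21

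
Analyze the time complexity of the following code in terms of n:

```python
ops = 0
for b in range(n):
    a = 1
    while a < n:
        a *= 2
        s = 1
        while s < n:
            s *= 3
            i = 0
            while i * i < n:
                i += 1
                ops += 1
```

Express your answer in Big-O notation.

Each loop level contributes: n × log n × log n × √n. Multiplying the contributions gives O(n√n log² n).

Answer: O(n√n log² n)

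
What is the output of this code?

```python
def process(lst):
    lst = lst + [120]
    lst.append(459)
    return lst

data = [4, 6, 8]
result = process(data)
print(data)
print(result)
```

Key concept: rebinding parameter vs mutation.
Step by step:
`data = [4, 6, 8]` → data = [4, 6, 8]
`result = process(data)` → result = [4, 6, 8, 120, 459]
`print(data)` → prints [4, 6, 8]
`print(result)` → prints [4, 6, 8, 120, 459]

Answer:
[4, 6, 8]
[4, 6, 8, 120, 459]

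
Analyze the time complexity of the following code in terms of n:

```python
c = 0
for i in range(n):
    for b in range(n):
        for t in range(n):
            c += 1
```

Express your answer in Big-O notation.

Each loop level contributes: n × n × n. Multiplying the contributions gives O(n^3).

Answer: O(n^3)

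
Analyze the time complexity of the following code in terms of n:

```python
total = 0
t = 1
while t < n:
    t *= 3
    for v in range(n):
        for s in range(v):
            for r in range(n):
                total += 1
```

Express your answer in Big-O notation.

Each loop level contributes: log n × n × n × n. Multiplying the contributions gives O(n^3 log n).

Answer: O(n^3 log n)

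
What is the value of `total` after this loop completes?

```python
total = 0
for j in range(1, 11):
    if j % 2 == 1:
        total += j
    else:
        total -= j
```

Add odd, subtract even
`total` takes the values: 0 → 1 → -1 → 2 → -2 → 3 → -3 → 4 → -4 → 5 → -5

Answer: -5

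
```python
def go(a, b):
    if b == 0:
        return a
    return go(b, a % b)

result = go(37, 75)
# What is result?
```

go(37, 75) -> go(75, 37) -> go(37, 1) -> go(1, 0) -> 1

Answer: 1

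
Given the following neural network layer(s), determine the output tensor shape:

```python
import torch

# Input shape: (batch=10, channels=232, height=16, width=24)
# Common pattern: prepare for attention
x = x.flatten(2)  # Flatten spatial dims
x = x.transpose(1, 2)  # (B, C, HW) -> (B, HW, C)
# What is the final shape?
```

Input: (10, 232, 16, 24) -> after flatten(2): (10, 232, 384) -> Output: (10, 384, 232)

Answer: (10, 384, 232)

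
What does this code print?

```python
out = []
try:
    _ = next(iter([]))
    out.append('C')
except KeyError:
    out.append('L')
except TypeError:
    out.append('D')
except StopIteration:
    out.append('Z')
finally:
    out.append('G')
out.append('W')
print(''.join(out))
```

Execution trace: 'Z' (except StopIteration) → 'G' (finally) → 'W' (after the try/except). Output: ZGW

Answer: ZGW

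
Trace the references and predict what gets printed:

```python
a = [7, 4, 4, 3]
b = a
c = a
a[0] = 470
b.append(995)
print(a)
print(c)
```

Key concept: multiple aliases.
Step by step:
`a = [7, 4, 4, 3]` → a = [7, 4, 4, 3]
`b = a` → b = [7, 4, 4, 3] (same object as a)
`c = a` → c = [7, 4, 4, 3] (same object as a, b)
`a[0] = 470` → a = [470, 4, 4, 3] (same object as b, c); b = [470, 4, 4, 3] (same object as a, c); c = [470, 4, 4, 3] (same object as a, b)
`b.append(995)` → a = [470, 4, 4, 3, 995] (same object as b, c); b = [470, 4, 4, 3, 995] (same object as a, c); c = [470, 4, 4, 3, 995] (same object as a, b)
`print(a)` → prints [470, 4, 4, 3, 995]
`print(c)` → prints [470, 4, 4, 3, 995]

Answer:
[470, 4, 4, 3, 995]
[470, 4, 4, 3, 995]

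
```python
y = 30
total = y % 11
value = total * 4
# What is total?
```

Trace:
`y = 30` → y = 30
`total = y % 11` → total = 8
`value = total * 4` → value = 32
So total = 8

Answer: 8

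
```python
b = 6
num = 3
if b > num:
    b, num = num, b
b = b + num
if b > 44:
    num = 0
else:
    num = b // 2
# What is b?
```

Trace:
`b = 6` → b = 6
`num = 3` → num = 3
`if b > num: ...` → b > num is True → b = 3; num = 6
`b = b + num` → b = 9
`if b > 44: ...` → b > 44 is False, take else branch → num = 4
So b = 9

Answer: 9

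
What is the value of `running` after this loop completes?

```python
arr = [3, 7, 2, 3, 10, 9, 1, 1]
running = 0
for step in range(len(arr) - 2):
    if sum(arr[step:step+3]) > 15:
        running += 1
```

Count windows with sum > 15
`running` takes the values: 0 → 1 → 2

Answer: 2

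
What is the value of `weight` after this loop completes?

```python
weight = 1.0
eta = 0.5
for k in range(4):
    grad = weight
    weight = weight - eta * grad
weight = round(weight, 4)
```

Gradient descent: w = 1.0 * (1 - 0.5)^4
`weight` takes the values: 1.0 → 0.5 → 0.25 → 0.125 → 0.0625

Answer: 0.0625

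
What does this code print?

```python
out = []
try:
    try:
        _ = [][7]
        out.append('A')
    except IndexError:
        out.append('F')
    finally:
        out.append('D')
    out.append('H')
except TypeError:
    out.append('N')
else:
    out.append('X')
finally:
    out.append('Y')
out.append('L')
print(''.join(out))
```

Execution trace: 'F' (inner except IndexError) → 'D' (inner finally) → 'H' (try body, no exception) → 'X' (else) → 'Y' (finally) → 'L' (after the try/except). Output: FDHXYL

Answer: FDHXYL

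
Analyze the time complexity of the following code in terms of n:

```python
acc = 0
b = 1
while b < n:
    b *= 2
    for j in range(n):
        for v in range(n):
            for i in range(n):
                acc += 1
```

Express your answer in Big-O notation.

Each loop level contributes: log n × n × n × n. Multiplying the contributions gives O(n^3 log n).

Answer: O(n^3 log n)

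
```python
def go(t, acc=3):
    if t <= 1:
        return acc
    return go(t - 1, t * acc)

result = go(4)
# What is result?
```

Accumulator trace (n, acc): (4, 3) -> (3, 12) -> (2, 36) -> (1, 72) -> return 72

Answer: 72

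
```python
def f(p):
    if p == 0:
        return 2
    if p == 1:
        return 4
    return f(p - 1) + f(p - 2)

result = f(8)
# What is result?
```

Build up from base cases: f(0)=2, f(1)=4, f(2)=6, f(3)=10, f(4)=16, f(5)=26, f(6)=42, ..., f(8)=110

Answer: 110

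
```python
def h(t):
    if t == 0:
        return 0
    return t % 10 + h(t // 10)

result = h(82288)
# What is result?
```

Sum of digits of 82288: 8 + 8 + 2 + 2 + 8 = 28

Answer: 28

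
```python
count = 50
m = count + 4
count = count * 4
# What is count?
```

Trace:
`count = 50` → count = 50
`m = count + 4` → m = 54
`count = count * 4` → count = 200
So count = 200

Answer: 200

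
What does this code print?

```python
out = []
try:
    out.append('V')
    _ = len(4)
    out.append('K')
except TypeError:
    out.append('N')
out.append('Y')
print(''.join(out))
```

Execution trace: 'V' (try body) → 'N' (except TypeError) → 'Y' (after the try/except). Output: VNY

Answer: VNY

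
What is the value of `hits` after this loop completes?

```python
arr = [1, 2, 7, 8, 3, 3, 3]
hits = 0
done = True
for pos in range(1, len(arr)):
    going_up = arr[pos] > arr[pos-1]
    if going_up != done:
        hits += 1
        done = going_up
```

Count direction changes in [1, 2, 7, 8, 3, 3, 3]
`hits` takes the values: 0 → 1

Answer: 1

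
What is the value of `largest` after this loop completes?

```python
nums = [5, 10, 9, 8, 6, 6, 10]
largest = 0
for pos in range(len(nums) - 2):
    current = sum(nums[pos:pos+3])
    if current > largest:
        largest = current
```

Max sum of 3-element window in [5, 10, 9, 8, 6, 6, 10]
`largest` takes the values: 0 → 24 → 27

Answer: 27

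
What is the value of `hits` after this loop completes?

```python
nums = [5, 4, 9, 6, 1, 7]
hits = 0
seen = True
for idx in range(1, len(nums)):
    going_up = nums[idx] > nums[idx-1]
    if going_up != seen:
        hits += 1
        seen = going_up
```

Count direction changes in [5, 4, 9, 6, 1, 7]
`hits` takes the values: 0 → 1 → 2 → 3 → 4

Answer: 4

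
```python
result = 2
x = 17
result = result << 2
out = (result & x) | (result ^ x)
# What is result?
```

Trace:
`result = 2` → result = 2
`x = 17` → x = 17
`result = result << 2` → result = 8
`out = (result & x) | (result ^ x)` → out = 25
So result = 8

Answer: 8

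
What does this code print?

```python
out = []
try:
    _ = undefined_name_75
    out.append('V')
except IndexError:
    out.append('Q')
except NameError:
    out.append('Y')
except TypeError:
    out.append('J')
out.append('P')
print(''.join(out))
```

Execution trace: 'Y' (except NameError) → 'P' (after the try/except). Output: YP

Answer: YP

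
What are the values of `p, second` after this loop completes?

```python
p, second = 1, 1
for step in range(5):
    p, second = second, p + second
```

Fibonacci: after 5 iterations
`p, second` takes the values: (1, 1) → (1, 2) → (2, 3) → (3, 5) → (5, 8) → (8, 13)

Answer: 8, 13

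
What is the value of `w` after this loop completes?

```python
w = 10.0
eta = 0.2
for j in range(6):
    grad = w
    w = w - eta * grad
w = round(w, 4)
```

Gradient descent: w = 10.0 * (1 - 0.2)^6
`w` takes the values: 10.0 → 8.0 → 6.4 → 5.12 → 4.096 → 3.2768 → 2.62144 → 2.6214

Answer: 2.6214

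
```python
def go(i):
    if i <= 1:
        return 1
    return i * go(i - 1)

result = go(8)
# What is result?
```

go(8) = 8 * 7 * 6 * 5 * 4 * 3 * 2 * 1 = 40320

Answer: 40320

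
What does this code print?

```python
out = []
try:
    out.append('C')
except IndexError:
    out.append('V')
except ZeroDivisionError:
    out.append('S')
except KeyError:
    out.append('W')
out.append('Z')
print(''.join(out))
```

Execution trace: 'C' (try body, no exception) → 'Z' (after the try/except). Output: CZ

Answer: CZ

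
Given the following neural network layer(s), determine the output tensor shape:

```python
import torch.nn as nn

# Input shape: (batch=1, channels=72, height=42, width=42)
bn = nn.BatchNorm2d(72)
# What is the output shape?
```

Input: (1, 72, 42, 42) -> Output: (1, 72, 42, 42)

Answer: (1, 72, 42, 42)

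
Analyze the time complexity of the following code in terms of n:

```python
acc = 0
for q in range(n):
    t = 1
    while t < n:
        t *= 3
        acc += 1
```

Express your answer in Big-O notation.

Each loop level contributes: n × log n. Multiplying the contributions gives O(n log n).

Answer: O(n log n)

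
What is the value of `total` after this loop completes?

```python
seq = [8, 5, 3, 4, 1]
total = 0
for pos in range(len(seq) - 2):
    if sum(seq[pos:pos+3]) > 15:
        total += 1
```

Count windows with sum > 15
`total` takes the values: 0 → 1

Answer: 1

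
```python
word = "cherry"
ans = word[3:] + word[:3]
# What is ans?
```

Trace:
`word = "cherry"` → word = 'cherry'
`ans = word[3:] + word[:3]` → ans = 'rryche'
So ans = 'rryche'

Answer: 'rryche'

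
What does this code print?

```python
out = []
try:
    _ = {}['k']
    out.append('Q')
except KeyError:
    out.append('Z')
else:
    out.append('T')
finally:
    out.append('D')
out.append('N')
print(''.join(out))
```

Execution trace: 'Z' (except KeyError) → 'D' (finally) → 'N' (after the try/except). Output: ZDN

Answer: ZDN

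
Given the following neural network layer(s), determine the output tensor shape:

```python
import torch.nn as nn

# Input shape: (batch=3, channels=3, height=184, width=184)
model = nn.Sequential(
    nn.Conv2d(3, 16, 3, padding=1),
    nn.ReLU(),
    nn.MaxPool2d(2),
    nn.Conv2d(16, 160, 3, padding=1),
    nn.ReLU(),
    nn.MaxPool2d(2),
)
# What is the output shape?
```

Input: (3, 3, 184, 184) -> after first Conv2d: (3, 16, 184, 184) -> after first MaxPool2d: (3, 16, 92, 92) -> after second Conv2d: (3, 160, 92, 92) -> Output: (3, 160, 46, 46)

Answer: (3, 160, 46, 46)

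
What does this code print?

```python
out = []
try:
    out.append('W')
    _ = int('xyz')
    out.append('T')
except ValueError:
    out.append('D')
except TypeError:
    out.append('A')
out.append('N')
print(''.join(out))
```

Execution trace: 'W' (try body) → 'D' (except ValueError) → 'N' (after the try/except). Output: WDN

Answer: WDN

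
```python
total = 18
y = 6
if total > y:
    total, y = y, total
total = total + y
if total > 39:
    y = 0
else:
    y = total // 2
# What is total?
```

Trace:
`total = 18` → total = 18
`y = 6` → y = 6
`if total > y: ...` → total > y is True → total = 6; y = 18
`total = total + y` → total = 24
`if total > 39: ...` → total > 39 is False, take else branch → y = 12
So total = 24

Answer: 24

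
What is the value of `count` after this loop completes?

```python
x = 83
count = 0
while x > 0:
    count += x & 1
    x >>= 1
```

Count set bits in 83 (binary: 0b1010011)
`count` takes the values: 0 → 1 → 2 → 3 → 4

Answer: 4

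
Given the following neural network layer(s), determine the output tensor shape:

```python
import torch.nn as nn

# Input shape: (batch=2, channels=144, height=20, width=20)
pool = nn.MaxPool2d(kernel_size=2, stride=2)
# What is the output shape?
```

Input: (2, 144, 20, 20) -> Output: (2, 144, 10, 10)

Answer: (2, 144, 10, 10)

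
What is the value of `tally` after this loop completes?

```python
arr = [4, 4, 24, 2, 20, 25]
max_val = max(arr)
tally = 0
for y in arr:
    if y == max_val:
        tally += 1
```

Count of max value 25 in [4, 4, 24, 2, 20, 25]
`tally` takes the values: 0 → 1

Answer: 1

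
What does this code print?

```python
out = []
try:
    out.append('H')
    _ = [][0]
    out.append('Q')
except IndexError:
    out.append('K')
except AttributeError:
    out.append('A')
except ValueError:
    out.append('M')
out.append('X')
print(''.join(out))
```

Execution trace: 'H' (try body) → 'K' (except IndexError) → 'X' (after the try/except). Output: HKX

Answer: HKX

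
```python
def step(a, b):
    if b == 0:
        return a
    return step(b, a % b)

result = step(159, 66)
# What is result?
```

step(159, 66) -> step(66, 27) -> step(27, 12) -> step(12, 3) -> step(3, 0) -> 3

Answer: 3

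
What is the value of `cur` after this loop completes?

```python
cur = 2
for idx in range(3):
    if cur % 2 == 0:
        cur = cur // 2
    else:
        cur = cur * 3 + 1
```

Collatz-style transformation from 2
`cur` takes the values: 2 → 1 → 4 → 2

Answer: 2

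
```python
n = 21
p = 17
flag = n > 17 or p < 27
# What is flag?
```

Trace:
`n = 21` → n = 21
`p = 17` → p = 17
`flag = n > 17 or p < 27` → flag = True
So flag = True

Answer: True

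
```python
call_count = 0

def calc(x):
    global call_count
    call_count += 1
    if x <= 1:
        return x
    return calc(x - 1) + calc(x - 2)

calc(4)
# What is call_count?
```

Calls(x) = 1 + Calls(x-1) + Calls(x-2); Calls(0)=Calls(1)=1. For x=4 this gives 9.

Answer: 9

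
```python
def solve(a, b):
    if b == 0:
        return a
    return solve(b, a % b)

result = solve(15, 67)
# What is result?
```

solve(15, 67) -> solve(67, 15) -> solve(15, 7) -> solve(7, 1) -> solve(1, 0) -> 1

Answer: 1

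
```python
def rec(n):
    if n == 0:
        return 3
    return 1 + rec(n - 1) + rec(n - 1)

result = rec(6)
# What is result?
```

rec(n) = 1 + 2·rec(n-1), rec(0)=3. Closed form: (3+1)·2^6 - 1 = 255.

Answer: 255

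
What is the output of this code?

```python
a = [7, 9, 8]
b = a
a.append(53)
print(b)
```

Key concept: basic list aliasing.
Step by step:
`a = [7, 9, 8]` → a = [7, 9, 8]
`b = a` → b = [7, 9, 8] (same object as a)
`a.append(53)` → a = [7, 9, 8, 53] (same object as b); b = [7, 9, 8, 53] (same object as a)
`print(b)` → prints [7, 9, 8, 53]

Answer: [7, 9, 8, 53]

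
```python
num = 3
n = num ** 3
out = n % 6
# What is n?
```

Trace:
`num = 3` → num = 3
`n = num ** 3` → n = 27
`out = n % 6` → out = 3
So n = 27

Answer: 27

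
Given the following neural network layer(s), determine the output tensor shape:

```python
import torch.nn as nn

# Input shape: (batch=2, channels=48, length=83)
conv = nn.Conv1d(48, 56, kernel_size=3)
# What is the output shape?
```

Input: (2, 48, 83) -> Output: (2, 56, 81)

Answer: (2, 56, 81)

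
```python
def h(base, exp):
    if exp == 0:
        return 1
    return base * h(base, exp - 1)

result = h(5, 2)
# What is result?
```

h(5, 2) = 5 * 5 = 25

Answer: 25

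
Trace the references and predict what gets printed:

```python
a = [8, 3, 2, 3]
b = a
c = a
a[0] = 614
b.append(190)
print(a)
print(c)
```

Key concept: multiple aliases.
Step by step:
`a = [8, 3, 2, 3]` → a = [8, 3, 2, 3]
`b = a` → b = [8, 3, 2, 3] (same object as a)
`c = a` → c = [8, 3, 2, 3] (same object as a, b)
`a[0] = 614` → a = [614, 3, 2, 3] (same object as b, c); b = [614, 3, 2, 3] (same object as a, c); c = [614, 3, 2, 3] (same object as a, b)
`b.append(190)` → a = [614, 3, 2, 3, 190] (same object as b, c); b = [614, 3, 2, 3, 190] (same object as a, c); c = [614, 3, 2, 3, 190] (same object as a, b)
`print(a)` → prints [614, 3, 2, 3, 190]
`print(c)` → prints [614, 3, 2, 3, 190]

Answer:
[614, 3, 2, 3, 190]
[614, 3, 2, 3, 190]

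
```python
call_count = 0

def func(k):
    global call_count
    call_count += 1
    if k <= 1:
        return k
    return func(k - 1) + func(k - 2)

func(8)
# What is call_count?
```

Calls(k) = 1 + Calls(k-1) + Calls(k-2); Calls(0)=Calls(1)=1. For k=8 this gives 67.

Answer: 67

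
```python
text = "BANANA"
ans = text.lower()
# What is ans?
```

Trace:
`text = "BANANA"` → text = 'BANANA'
`ans = text.lower()` → ans = 'banana'
So ans = 'banana'

Answer: 'banana'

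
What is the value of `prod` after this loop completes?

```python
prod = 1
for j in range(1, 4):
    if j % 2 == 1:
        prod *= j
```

Product of odd numbers 1 to 3
`prod` takes the values: 1 → 3

Answer: 3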